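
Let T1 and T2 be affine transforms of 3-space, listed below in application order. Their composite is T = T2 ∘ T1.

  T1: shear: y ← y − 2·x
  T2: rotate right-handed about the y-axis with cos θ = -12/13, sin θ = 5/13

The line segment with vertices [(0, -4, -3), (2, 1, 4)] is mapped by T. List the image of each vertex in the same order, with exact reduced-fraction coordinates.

T1 shear: y ← y − 2·x: (0, -4, -3) → (0, -4, -3); (2, 1, 4) → (2, -3, 4)
T2 rotate right-handed about the y-axis with cos θ = -12/13, sin θ = 5/13: (0, -4, -3) → (-15/13, -4, 36/13); (2, -3, 4) → (-4/13, -3, -58/13)

image vertices: (-15/13, -4, 36/13), (-4/13, -3, -58/13)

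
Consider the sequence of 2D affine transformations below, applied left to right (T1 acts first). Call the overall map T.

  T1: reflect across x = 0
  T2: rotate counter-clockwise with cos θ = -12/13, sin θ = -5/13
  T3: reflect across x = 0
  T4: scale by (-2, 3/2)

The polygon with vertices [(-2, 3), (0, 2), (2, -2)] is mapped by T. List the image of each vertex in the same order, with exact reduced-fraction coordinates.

T1 reflect across x = 0: (-2, 3) → (2, 3); (0, 2) → (0, 2); (2, -2) → (-2, -2)
T2 rotate counter-clockwise with cos θ = -12/13, sin θ = -5/13: (2, 3) → (-9/13, -46/13); (0, 2) → (10/13, -24/13); (-2, -2) → (14/13, 34/13)
T3 reflect across x = 0: (-9/13, -46/13) → (9/13, -46/13); (10/13, -24/13) → (-10/13, -24/13); (14/13, 34/13) → (-14/13, 34/13)
T4 scale by (-2, 3/2): (9/13, -46/13) → (-18/13, -69/13); (-10/13, -24/13) → (20/13, -36/13); (-14/13, 34/13) → (28/13, 51/13)

image vertices: (-18/13, -69/13), (20/13, -36/13), (28/13, 51/13)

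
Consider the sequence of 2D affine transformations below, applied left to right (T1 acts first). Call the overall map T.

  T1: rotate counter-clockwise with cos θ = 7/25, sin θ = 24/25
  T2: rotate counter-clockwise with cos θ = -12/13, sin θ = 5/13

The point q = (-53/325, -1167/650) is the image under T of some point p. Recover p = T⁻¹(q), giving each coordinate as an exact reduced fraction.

T1 = [7/25 -24/25 0; 24/25 7/25 0; 0 0 1]
T2·T1 = [-204/325 253/325 0; -253/325 -204/325 0; 0 0 1]
det M = 1; M⁻¹ = [-204/325 -253/325 0; 253/325 -204/325 0; 0 0 1]
M⁻¹ · (-53/325, -1167/650)ᵀ = (3/2, 1)ᵀ

p = (3/2, 1)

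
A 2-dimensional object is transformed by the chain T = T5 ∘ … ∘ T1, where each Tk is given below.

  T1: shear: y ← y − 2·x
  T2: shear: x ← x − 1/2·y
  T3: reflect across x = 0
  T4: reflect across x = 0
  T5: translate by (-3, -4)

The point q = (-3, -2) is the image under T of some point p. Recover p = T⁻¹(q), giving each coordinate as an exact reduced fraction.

p = (1, 4)

T1 = [1 0 0; -2 1 0; 0 0 1]
T2·T1 = [2 -1/2 0; -2 1 0; 0 0 1]
T3·…·T1 = [-2 1/2 0; -2 1 0; 0 0 1]
T4·…·T1 = [2 -1/2 0; -2 1 0; 0 0 1]
T5·…·T1 = [2 -1/2 -3; -2 1 -4; 0 0 1]
det M = 1; M⁻¹ = [1 1/2 5; 2 2 14; 0 0 1]
M⁻¹ · (-3, -2)ᵀ = (1, 4)ᵀ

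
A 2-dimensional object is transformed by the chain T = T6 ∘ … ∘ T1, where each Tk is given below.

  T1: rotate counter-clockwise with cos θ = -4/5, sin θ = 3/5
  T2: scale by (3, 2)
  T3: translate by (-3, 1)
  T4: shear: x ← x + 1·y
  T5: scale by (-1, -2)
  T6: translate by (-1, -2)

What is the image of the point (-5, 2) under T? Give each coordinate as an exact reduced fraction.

T1 rotate counter-clockwise with cos θ = -4/5, sin θ = 3/5: (-5, 2) → (14/5, -23/5)
T2 scale by (3, 2): (14/5, -23/5) → (42/5, -46/5)
T3 translate by (-3, 1): (42/5, -46/5) → (27/5, -41/5)
T4 shear: x ← x + 1·y: (27/5, -41/5) → (-14/5, -41/5)
T5 scale by (-1, -2): (-14/5, -41/5) → (14/5, 82/5)
T6 translate by (-1, -2): (14/5, 82/5) → (9/5, 72/5)

T(p) = (9/5, 72/5)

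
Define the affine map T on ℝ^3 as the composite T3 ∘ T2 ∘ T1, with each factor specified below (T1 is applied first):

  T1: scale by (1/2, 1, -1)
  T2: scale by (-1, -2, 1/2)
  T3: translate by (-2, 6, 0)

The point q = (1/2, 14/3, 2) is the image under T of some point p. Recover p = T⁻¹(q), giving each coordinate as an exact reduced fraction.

T1 = [1/2 0 0 0; 0 1 0 0; 0 0 -1 0; 0 0 0 1]
T2·T1 = [-1/2 0 0 0; 0 -2 0 0; 0 0 -1/2 0; 0 0 0 1]
T3·…·T1 = [-1/2 0 0 -2; 0 -2 0 6; 0 0 -1/2 0; 0 0 0 1]
det M = -1/2; M⁻¹ = [-2 0 0 -4; 0 -1/2 0 3; 0 0 -2 0; 0 0 0 1]
M⁻¹ · (1/2, 14/3, 2)ᵀ = (-5, 2/3, -4)ᵀ

p = (-5, 2/3, -4)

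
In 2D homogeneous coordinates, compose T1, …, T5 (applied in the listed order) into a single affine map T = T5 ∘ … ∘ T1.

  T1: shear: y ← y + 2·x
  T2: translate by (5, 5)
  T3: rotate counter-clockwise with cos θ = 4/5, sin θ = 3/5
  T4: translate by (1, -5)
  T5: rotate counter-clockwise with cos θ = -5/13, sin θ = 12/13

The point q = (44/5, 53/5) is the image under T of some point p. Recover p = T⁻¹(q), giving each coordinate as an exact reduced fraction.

p = (-5, -4)

T1 = [1 0 0; 2 1 0; 0 0 1]
T2·T1 = [1 0 5; 2 1 5; 0 0 1]
T3·…·T1 = [-2/5 -3/5 1; 11/5 4/5 7; 0 0 1]
T4·…·T1 = [-2/5 -3/5 2; 11/5 4/5 2; 0 0 1]
T5·…·T1 = [-122/65 -33/65 -34/13; -79/65 -56/65 14/13; 0 0 1]
det M = 1; M⁻¹ = [-56/65 33/65 -14/5; 79/65 -122/65 26/5; 0 0 1]
M⁻¹ · (44/5, 53/5)ᵀ = (-5, -4)ᵀ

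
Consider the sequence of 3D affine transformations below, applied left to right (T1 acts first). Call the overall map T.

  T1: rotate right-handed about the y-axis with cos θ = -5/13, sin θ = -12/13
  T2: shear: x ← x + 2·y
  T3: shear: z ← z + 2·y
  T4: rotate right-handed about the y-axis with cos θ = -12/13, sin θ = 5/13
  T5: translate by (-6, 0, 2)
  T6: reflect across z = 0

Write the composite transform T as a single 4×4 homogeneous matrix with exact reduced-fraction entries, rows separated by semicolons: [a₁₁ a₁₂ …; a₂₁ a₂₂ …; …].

T1 = [-5/13 0 -12/13 0; 0 1 0 0; 12/13 0 -5/13 0; 0 0 0 1]
T2·T1 = [-5/13 2 -12/13 0; 0 1 0 0; 12/13 0 -5/13 0; 0 0 0 1]
T3·…·T1 = [-5/13 2 -12/13 0; 0 1 0 0; 12/13 2 -5/13 0; 0 0 0 1]
T4·…·T1 = [120/169 -14/13 119/169 0; 0 1 0 0; -119/169 -34/13 120/169 0; 0 0 0 1]
T5·…·T1 = [120/169 -14/13 119/169 -6; 0 1 0 0; -119/169 -34/13 120/169 2; 0 0 0 1]
T6·…·T1 = [120/169 -14/13 119/169 -6; 0 1 0 0; 119/169 34/13 -120/169 -2; 0 0 0 1]

T = [120/169 -14/13 119/169 -6; 0 1 0 0; 119/169 34/13 -120/169 -2; 0 0 0 1]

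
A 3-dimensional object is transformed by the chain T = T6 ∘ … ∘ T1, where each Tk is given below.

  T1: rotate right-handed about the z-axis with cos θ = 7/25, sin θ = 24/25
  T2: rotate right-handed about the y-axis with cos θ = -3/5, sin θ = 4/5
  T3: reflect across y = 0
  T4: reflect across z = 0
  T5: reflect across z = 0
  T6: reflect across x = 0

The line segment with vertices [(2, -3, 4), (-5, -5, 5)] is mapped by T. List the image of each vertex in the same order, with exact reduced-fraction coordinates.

image vertices: (-142/125, -27/25, -644/125), (-49/25, 31/5, -143/25)

T1 rotate right-handed about the z-axis with cos θ = 7/25, sin θ = 24/25: (2, -3, 4) → (86/25, 27/25, 4); (-5, -5, 5) → (17/5, -31/5, 5)
T2 rotate right-handed about the y-axis with cos θ = -3/5, sin θ = 4/5: (86/25, 27/25, 4) → (142/125, 27/25, -644/125); (17/5, -31/5, 5) → (49/25, -31/5, -143/25)
T3 reflect across y = 0: (142/125, 27/25, -644/125) → (142/125, -27/25, -644/125); (49/25, -31/5, -143/25) → (49/25, 31/5, -143/25)
T4 reflect across z = 0: (142/125, -27/25, -644/125) → (142/125, -27/25, 644/125); (49/25, 31/5, -143/25) → (49/25, 31/5, 143/25)
T5 reflect across z = 0: (142/125, -27/25, 644/125) → (142/125, -27/25, -644/125); (49/25, 31/5, 143/25) → (49/25, 31/5, -143/25)
T6 reflect across x = 0: (142/125, -27/25, -644/125) → (-142/125, -27/25, -644/125); (49/25, 31/5, -143/25) → (-49/25, 31/5, -143/25)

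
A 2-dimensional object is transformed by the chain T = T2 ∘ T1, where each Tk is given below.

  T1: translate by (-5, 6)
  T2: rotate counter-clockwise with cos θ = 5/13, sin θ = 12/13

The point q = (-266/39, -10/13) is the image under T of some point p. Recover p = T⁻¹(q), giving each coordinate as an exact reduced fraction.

p = (5/3, 0)

T1 = [1 0 -5; 0 1 6; 0 0 1]
T2·T1 = [5/13 -12/13 -97/13; 12/13 5/13 -30/13; 0 0 1]
det M = 1; M⁻¹ = [5/13 12/13 5; -12/13 5/13 -6; 0 0 1]
M⁻¹ · (-266/39, -10/13)ᵀ = (5/3, 0)ᵀ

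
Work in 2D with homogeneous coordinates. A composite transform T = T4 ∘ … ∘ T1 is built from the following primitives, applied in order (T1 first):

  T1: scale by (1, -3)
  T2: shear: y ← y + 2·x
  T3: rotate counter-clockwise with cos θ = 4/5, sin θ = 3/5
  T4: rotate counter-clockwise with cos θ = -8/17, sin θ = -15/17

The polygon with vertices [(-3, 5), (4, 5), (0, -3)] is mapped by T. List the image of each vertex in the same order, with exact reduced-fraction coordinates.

T1 scale by (1, -3): (-3, 5) → (-3, -15); (4, 5) → (4, -15); (0, -3) → (0, 9)
T2 shear: y ← y + 2·x: (-3, -15) → (-3, -21); (4, -15) → (4, -7); (0, 9) → (0, 9)
T3 rotate counter-clockwise with cos θ = 4/5, sin θ = 3/5: (-3, -21) → (51/5, -93/5); (4, -7) → (37/5, -16/5); (0, 9) → (-27/5, 36/5)
T4 rotate counter-clockwise with cos θ = -8/17, sin θ = -15/17: (51/5, -93/5) → (-1803/85, -21/85); (37/5, -16/5) → (-536/85, -427/85); (-27/5, 36/5) → (756/85, 117/85)

image vertices: (-1803/85, -21/85), (-536/85, -427/85), (756/85, 117/85)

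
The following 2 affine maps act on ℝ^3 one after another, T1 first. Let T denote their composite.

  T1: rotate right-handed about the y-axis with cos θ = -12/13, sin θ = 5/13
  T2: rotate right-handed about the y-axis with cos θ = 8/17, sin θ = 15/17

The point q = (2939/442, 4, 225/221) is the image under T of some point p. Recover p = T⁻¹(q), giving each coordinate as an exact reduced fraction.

T1 = [-12/13 0 5/13 0; 0 1 0 0; -5/13 0 -12/13 0; 0 0 0 1]
T2·T1 = [-171/221 0 -140/221 0; 0 1 0 0; 140/221 0 -171/221 0; 0 0 0 1]
det M = 1; M⁻¹ = [-171/221 0 140/221 0; 0 1 0 0; -140/221 0 -171/221 0; 0 0 0 1]
M⁻¹ · (2939/442, 4, 225/221)ᵀ = (-9/2, 4, -5)ᵀ

p = (-9/2, 4, -5)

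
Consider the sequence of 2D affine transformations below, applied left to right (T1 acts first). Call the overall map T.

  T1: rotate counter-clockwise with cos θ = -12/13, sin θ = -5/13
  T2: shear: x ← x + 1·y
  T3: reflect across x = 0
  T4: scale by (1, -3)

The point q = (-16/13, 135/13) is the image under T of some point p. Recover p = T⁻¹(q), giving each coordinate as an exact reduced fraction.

p = (-3, 5)

T1 = [-12/13 5/13 0; -5/13 -12/13 0; 0 0 1]
T2·T1 = [-17/13 -7/13 0; -5/13 -12/13 0; 0 0 1]
T3·…·T1 = [17/13 7/13 0; -5/13 -12/13 0; 0 0 1]
T4·…·T1 = [17/13 7/13 0; 15/13 36/13 0; 0 0 1]
det M = 3; M⁻¹ = [12/13 -7/39 0; -5/13 17/39 0; 0 0 1]
M⁻¹ · (-16/13, 135/13)ᵀ = (-3, 5)ᵀ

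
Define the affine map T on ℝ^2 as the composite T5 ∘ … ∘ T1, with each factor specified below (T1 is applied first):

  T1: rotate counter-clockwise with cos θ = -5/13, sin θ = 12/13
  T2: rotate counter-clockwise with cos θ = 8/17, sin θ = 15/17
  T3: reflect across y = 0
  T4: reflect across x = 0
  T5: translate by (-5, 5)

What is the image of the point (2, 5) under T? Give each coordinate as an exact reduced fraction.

T1 rotate counter-clockwise with cos θ = -5/13, sin θ = 12/13: (2, 5) → (-70/13, -1/13)
T2 rotate counter-clockwise with cos θ = 8/17, sin θ = 15/17: (-70/13, -1/13) → (-545/221, -1058/221)
T3 reflect across y = 0: (-545/221, -1058/221) → (-545/221, 1058/221)
T4 reflect across x = 0: (-545/221, 1058/221) → (545/221, 1058/221)
T5 translate by (-5, 5): (545/221, 1058/221) → (-560/221, 2163/221)

T(p) = (-560/221, 2163/221)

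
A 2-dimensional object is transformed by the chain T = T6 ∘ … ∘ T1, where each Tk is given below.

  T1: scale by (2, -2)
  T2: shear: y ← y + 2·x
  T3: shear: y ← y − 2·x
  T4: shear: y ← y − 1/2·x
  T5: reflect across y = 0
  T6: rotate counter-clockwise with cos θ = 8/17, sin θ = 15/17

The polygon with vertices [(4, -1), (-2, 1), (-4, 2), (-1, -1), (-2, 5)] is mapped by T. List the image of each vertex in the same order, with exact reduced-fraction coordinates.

T1 scale by (2, -2): (4, -1) → (8, 2); (-2, 1) → (-4, -2); (-4, 2) → (-8, -4); (-1, -1) → (-2, 2); (-2, 5) → (-4, -10)
T2 shear: y ← y + 2·x: (8, 2) → (8, 18); (-4, -2) → (-4, -10); (-8, -4) → (-8, -20); (-2, 2) → (-2, -2); (-4, -10) → (-4, -18)
T3 shear: y ← y − 2·x: (8, 18) → (8, 2); (-4, -10) → (-4, -2); (-8, -20) → (-8, -4); (-2, -2) → (-2, 2); (-4, -18) → (-4, -10)
T4 shear: y ← y − 1/2·x: (8, 2) → (8, -2); (-4, -2) → (-4, 0); (-8, -4) → (-8, 0); (-2, 2) → (-2, 3); (-4, -10) → (-4, -8)
T5 reflect across y = 0: (8, -2) → (8, 2); (-4, 0) → (-4, 0); (-8, 0) → (-8, 0); (-2, 3) → (-2, -3); (-4, -8) → (-4, 8)
T6 rotate counter-clockwise with cos θ = 8/17, sin θ = 15/17: (8, 2) → (2, 8); (-4, 0) → (-32/17, -60/17); (-8, 0) → (-64/17, -120/17); (-2, -3) → (29/17, -54/17); (-4, 8) → (-152/17, 4/17)

image vertices: (2, 8), (-32/17, -60/17), (-64/17, -120/17), (29/17, -54/17), (-152/17, 4/17)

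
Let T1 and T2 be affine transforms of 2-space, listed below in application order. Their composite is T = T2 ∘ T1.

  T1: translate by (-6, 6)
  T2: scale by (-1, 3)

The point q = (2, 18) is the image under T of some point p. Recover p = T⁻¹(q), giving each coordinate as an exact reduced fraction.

p = (4, 0)

T1 = [1 0 -6; 0 1 6; 0 0 1]
T2·T1 = [-1 0 6; 0 3 18; 0 0 1]
det M = -3; M⁻¹ = [-1 0 6; 0 1/3 -6; 0 0 1]
M⁻¹ · (2, 18)ᵀ = (4, 0)ᵀ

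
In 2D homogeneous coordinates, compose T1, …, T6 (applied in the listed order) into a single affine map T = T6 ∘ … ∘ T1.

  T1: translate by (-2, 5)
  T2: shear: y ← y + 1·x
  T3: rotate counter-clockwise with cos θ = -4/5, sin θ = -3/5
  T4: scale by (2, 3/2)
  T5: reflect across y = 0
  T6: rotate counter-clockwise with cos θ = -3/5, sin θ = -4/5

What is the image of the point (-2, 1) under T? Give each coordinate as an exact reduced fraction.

T1 translate by (-2, 5): (-2, 1) → (-4, 6)
T2 shear: y ← y + 1·x: (-4, 6) → (-4, 2)
T3 rotate counter-clockwise with cos θ = -4/5, sin θ = -3/5: (-4, 2) → (22/5, 4/5)
T4 scale by (2, 3/2): (22/5, 4/5) → (44/5, 6/5)
T5 reflect across y = 0: (44/5, 6/5) → (44/5, -6/5)
T6 rotate counter-clockwise with cos θ = -3/5, sin θ = -4/5: (44/5, -6/5) → (-156/25, -158/25)

T(p) = (-156/25, -158/25)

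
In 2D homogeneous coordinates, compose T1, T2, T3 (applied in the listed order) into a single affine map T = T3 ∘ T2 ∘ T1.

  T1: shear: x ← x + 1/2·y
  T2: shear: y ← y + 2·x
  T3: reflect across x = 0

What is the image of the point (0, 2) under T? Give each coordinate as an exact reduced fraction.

T1 shear: x ← x + 1/2·y: (0, 2) → (1, 2)
T2 shear: y ← y + 2·x: (1, 2) → (1, 4)
T3 reflect across x = 0: (1, 4) → (-1, 4)

T(p) = (-1, 4)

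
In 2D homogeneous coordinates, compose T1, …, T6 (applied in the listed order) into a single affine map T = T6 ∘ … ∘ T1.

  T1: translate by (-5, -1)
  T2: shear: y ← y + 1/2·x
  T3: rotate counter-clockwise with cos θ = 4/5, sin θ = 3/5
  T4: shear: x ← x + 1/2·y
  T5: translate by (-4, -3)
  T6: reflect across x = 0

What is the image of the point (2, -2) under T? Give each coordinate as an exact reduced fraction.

T1 translate by (-5, -1): (2, -2) → (-3, -3)
T2 shear: y ← y + 1/2·x: (-3, -3) → (-3, -9/2)
T3 rotate counter-clockwise with cos θ = 4/5, sin θ = 3/5: (-3, -9/2) → (3/10, -27/5)
T4 shear: x ← x + 1/2·y: (3/10, -27/5) → (-12/5, -27/5)
T5 translate by (-4, -3): (-12/5, -27/5) → (-32/5, -42/5)
T6 reflect across x = 0: (-32/5, -42/5) → (32/5, -42/5)

T(p) = (32/5, -42/5)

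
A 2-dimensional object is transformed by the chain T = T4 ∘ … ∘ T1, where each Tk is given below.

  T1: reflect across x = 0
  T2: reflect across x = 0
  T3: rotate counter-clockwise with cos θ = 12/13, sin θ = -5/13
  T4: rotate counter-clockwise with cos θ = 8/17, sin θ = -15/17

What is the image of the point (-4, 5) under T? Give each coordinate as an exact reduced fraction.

T(p) = (1016/221, 985/221)

T1 reflect across x = 0: (-4, 5) → (4, 5)
T2 reflect across x = 0: (4, 5) → (-4, 5)
T3 rotate counter-clockwise with cos θ = 12/13, sin θ = -5/13: (-4, 5) → (-23/13, 80/13)
T4 rotate counter-clockwise with cos θ = 8/17, sin θ = -15/17: (-23/13, 80/13) → (1016/221, 985/221)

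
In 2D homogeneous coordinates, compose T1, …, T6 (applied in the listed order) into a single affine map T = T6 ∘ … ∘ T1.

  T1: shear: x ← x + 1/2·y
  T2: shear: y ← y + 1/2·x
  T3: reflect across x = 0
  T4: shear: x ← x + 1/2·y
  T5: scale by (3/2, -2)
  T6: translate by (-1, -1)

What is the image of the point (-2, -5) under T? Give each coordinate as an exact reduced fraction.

T1 shear: x ← x + 1/2·y: (-2, -5) → (-9/2, -5)
T2 shear: y ← y + 1/2·x: (-9/2, -5) → (-9/2, -29/4)
T3 reflect across x = 0: (-9/2, -29/4) → (9/2, -29/4)
T4 shear: x ← x + 1/2·y: (9/2, -29/4) → (7/8, -29/4)
T5 scale by (3/2, -2): (7/8, -29/4) → (21/16, 29/2)
T6 translate by (-1, -1): (21/16, 29/2) → (5/16, 27/2)

T(p) = (5/16, 27/2)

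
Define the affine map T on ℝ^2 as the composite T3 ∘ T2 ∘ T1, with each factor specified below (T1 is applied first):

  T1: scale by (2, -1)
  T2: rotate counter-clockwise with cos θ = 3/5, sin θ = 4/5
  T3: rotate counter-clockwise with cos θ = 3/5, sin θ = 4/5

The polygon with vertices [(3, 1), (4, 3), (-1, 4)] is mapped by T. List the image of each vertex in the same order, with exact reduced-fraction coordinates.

T1 scale by (2, -1): (3, 1) → (6, -1); (4, 3) → (8, -3); (-1, 4) → (-2, -4)
T2 rotate counter-clockwise with cos θ = 3/5, sin θ = 4/5: (6, -1) → (22/5, 21/5); (8, -3) → (36/5, 23/5); (-2, -4) → (2, -4)
T3 rotate counter-clockwise with cos θ = 3/5, sin θ = 4/5: (22/5, 21/5) → (-18/25, 151/25); (36/5, 23/5) → (16/25, 213/25); (2, -4) → (22/5, -4/5)

image vertices: (-18/25, 151/25), (16/25, 213/25), (22/5, -4/5)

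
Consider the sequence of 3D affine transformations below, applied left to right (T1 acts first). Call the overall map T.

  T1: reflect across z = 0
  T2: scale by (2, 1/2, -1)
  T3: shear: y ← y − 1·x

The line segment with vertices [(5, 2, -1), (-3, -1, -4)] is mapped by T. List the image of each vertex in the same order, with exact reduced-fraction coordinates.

image vertices: (10, -9, -1), (-6, 11/2, -4)

T1 reflect across z = 0: (5, 2, -1) → (5, 2, 1); (-3, -1, -4) → (-3, -1, 4)
T2 scale by (2, 1/2, -1): (5, 2, 1) → (10, 1, -1); (-3, -1, 4) → (-6, -1/2, -4)
T3 shear: y ← y − 1·x: (10, 1, -1) → (10, -9, -1); (-6, -1/2, -4) → (-6, 11/2, -4)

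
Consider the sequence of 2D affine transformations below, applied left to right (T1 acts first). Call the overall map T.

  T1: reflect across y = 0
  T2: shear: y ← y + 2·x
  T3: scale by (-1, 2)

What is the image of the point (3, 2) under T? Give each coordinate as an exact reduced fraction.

T1 reflect across y = 0: (3, 2) → (3, -2)
T2 shear: y ← y + 2·x: (3, -2) → (3, 4)
T3 scale by (-1, 2): (3, 4) → (-3, 8)

T(p) = (-3, 8)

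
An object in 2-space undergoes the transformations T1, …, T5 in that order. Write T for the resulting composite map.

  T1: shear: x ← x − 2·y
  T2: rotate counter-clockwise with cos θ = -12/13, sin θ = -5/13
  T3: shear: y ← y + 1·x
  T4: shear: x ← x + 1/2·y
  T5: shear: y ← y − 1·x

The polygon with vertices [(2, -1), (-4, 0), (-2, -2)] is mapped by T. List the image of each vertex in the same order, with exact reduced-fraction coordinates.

T1 shear: x ← x − 2·y: (2, -1) → (4, -1); (-4, 0) → (-4, 0); (-2, -2) → (2, -2)
T2 rotate counter-clockwise with cos θ = -12/13, sin θ = -5/13: (4, -1) → (-53/13, -8/13); (-4, 0) → (48/13, 20/13); (2, -2) → (-34/13, 14/13)
T3 shear: y ← y + 1·x: (-53/13, -8/13) → (-53/13, -61/13); (48/13, 20/13) → (48/13, 68/13); (-34/13, 14/13) → (-34/13, -20/13)
T4 shear: x ← x + 1/2·y: (-53/13, -61/13) → (-167/26, -61/13); (48/13, 68/13) → (82/13, 68/13); (-34/13, -20/13) → (-44/13, -20/13)
T5 shear: y ← y − 1·x: (-167/26, -61/13) → (-167/26, 45/26); (82/13, 68/13) → (82/13, -14/13); (-44/13, -20/13) → (-44/13, 24/13)

image vertices: (-167/26, 45/26), (82/13, -14/13), (-44/13, 24/13)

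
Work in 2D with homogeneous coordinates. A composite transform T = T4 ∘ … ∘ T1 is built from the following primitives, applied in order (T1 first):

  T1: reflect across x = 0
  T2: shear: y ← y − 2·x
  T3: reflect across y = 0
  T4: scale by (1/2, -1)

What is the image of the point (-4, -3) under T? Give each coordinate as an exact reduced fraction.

T(p) = (2, -11)

T1 reflect across x = 0: (-4, -3) → (4, -3)
T2 shear: y ← y − 2·x: (4, -3) → (4, -11)
T3 reflect across y = 0: (4, -11) → (4, 11)
T4 scale by (1/2, -1): (4, 11) → (2, -11)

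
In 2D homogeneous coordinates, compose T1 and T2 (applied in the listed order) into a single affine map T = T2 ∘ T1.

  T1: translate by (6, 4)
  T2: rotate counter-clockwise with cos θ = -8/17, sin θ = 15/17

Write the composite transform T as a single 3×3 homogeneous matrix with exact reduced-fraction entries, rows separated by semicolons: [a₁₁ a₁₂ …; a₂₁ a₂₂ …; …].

T1 = [1 0 6; 0 1 4; 0 0 1]
T2·T1 = [-8/17 -15/17 -108/17; 15/17 -8/17 58/17; 0 0 1]

T = [-8/17 -15/17 -108/17; 15/17 -8/17 58/17; 0 0 1]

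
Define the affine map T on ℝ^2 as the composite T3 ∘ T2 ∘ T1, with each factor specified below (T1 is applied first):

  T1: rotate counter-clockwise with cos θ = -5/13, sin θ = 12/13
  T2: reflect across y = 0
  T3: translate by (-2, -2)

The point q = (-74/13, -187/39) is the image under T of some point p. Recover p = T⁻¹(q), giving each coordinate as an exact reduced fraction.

T1 = [-5/13 -12/13 0; 12/13 -5/13 0; 0 0 1]
T2·T1 = [-5/13 -12/13 0; -12/13 5/13 0; 0 0 1]
T3·…·T1 = [-5/13 -12/13 -2; -12/13 5/13 -2; 0 0 1]
det M = -1; M⁻¹ = [-5/13 -12/13 -34/13; -12/13 5/13 -14/13; 0 0 1]
M⁻¹ · (-74/13, -187/39)ᵀ = (4, 7/3)ᵀ

p = (4, 7/3)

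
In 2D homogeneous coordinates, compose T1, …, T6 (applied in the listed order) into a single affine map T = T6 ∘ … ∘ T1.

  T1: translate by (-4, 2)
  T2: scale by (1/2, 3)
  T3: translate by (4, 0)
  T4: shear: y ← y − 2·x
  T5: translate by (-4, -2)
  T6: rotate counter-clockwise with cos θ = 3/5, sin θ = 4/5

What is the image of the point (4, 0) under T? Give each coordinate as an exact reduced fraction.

T1 translate by (-4, 2): (4, 0) → (0, 2)
T2 scale by (1/2, 3): (0, 2) → (0, 6)
T3 translate by (4, 0): (0, 6) → (4, 6)
T4 shear: y ← y − 2·x: (4, 6) → (4, -2)
T5 translate by (-4, -2): (4, -2) → (0, -4)
T6 rotate counter-clockwise with cos θ = 3/5, sin θ = 4/5: (0, -4) → (16/5, -12/5)

T(p) = (16/5, -12/5)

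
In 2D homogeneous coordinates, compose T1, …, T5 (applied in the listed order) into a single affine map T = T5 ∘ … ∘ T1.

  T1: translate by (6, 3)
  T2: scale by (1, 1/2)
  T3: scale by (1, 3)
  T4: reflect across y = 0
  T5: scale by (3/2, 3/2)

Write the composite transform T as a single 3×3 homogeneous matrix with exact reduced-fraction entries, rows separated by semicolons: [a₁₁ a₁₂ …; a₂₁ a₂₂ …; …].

T1 = [1 0 6; 0 1 3; 0 0 1]
T2·T1 = [1 0 6; 0 1/2 3/2; 0 0 1]
T3·…·T1 = [1 0 6; 0 3/2 9/2; 0 0 1]
T4·…·T1 = [1 0 6; 0 -3/2 -9/2; 0 0 1]
T5·…·T1 = [3/2 0 9; 0 -9/4 -27/4; 0 0 1]

T = [3/2 0 9; 0 -9/4 -27/4; 0 0 1]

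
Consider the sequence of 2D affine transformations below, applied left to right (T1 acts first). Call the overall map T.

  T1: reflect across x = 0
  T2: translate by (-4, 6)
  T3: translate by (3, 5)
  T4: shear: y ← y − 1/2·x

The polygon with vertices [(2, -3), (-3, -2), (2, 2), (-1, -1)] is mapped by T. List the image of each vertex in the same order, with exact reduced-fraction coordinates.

T1 reflect across x = 0: (2, -3) → (-2, -3); (-3, -2) → (3, -2); (2, 2) → (-2, 2); (-1, -1) → (1, -1)
T2 translate by (-4, 6): (-2, -3) → (-6, 3); (3, -2) → (-1, 4); (-2, 2) → (-6, 8); (1, -1) → (-3, 5)
T3 translate by (3, 5): (-6, 3) → (-3, 8); (-1, 4) → (2, 9); (-6, 8) → (-3, 13); (-3, 5) → (0, 10)
T4 shear: y ← y − 1/2·x: (-3, 8) → (-3, 19/2); (2, 9) → (2, 8); (-3, 13) → (-3, 29/2); (0, 10) → (0, 10)

image vertices: (-3, 19/2), (2, 8), (-3, 29/2), (0, 10)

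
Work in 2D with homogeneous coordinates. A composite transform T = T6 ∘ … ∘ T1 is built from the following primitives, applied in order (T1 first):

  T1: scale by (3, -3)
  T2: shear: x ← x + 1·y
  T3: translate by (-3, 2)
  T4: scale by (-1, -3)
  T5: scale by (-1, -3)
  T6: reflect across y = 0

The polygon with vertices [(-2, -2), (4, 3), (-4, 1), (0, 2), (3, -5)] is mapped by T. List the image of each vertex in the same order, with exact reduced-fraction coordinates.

image vertices: (-3, -72), (0, 63), (-18, 9), (-9, 36), (21, -153)

T1 scale by (3, -3): (-2, -2) → (-6, 6); (4, 3) → (12, -9); (-4, 1) → (-12, -3); (0, 2) → (0, -6); (3, -5) → (9, 15)
T2 shear: x ← x + 1·y: (-6, 6) → (0, 6); (12, -9) → (3, -9); (-12, -3) → (-15, -3); (0, -6) → (-6, -6); (9, 15) → (24, 15)
T3 translate by (-3, 2): (0, 6) → (-3, 8); (3, -9) → (0, -7); (-15, -3) → (-18, -1); (-6, -6) → (-9, -4); (24, 15) → (21, 17)
T4 scale by (-1, -3): (-3, 8) → (3, -24); (0, -7) → (0, 21); (-18, -1) → (18, 3); (-9, -4) → (9, 12); (21, 17) → (-21, -51)
T5 scale by (-1, -3): (3, -24) → (-3, 72); (0, 21) → (0, -63); (18, 3) → (-18, -9); (9, 12) → (-9, -36); (-21, -51) → (21, 153)
T6 reflect across y = 0: (-3, 72) → (-3, -72); (0, -63) → (0, 63); (-18, -9) → (-18, 9); (-9, -36) → (-9, 36); (21, 153) → (21, -153)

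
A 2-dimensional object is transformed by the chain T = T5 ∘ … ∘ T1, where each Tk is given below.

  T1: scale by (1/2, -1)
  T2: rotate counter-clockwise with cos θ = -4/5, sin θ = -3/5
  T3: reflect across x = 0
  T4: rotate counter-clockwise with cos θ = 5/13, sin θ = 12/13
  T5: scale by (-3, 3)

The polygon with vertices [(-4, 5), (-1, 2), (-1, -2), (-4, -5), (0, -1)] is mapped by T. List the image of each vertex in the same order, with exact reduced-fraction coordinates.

T1 scale by (1/2, -1): (-4, 5) → (-2, -5); (-1, 2) → (-1/2, -2); (-1, -2) → (-1/2, 2); (-4, -5) → (-2, 5); (0, -1) → (0, 1)
T2 rotate counter-clockwise with cos θ = -4/5, sin θ = -3/5: (-2, -5) → (-7/5, 26/5); (-1/2, -2) → (-4/5, 19/10); (-1/2, 2) → (8/5, -13/10); (-2, 5) → (23/5, -14/5); (0, 1) → (3/5, -4/5)
T3 reflect across x = 0: (-7/5, 26/5) → (7/5, 26/5); (-4/5, 19/10) → (4/5, 19/10); (8/5, -13/10) → (-8/5, -13/10); (23/5, -14/5) → (-23/5, -14/5); (3/5, -4/5) → (-3/5, -4/5)
T4 rotate counter-clockwise with cos θ = 5/13, sin θ = 12/13: (7/5, 26/5) → (-277/65, 214/65); (4/5, 19/10) → (-94/65, 191/130); (-8/5, -13/10) → (38/65, -257/130); (-23/5, -14/5) → (53/65, -346/65); (-3/5, -4/5) → (33/65, -56/65)
T5 scale by (-3, 3): (-277/65, 214/65) → (831/65, 642/65); (-94/65, 191/130) → (282/65, 573/130); (38/65, -257/130) → (-114/65, -771/130); (53/65, -346/65) → (-159/65, -1038/65); (33/65, -56/65) → (-99/65, -168/65)

image vertices: (831/65, 642/65), (282/65, 573/130), (-114/65, -771/130), (-159/65, -1038/65), (-99/65, -168/65)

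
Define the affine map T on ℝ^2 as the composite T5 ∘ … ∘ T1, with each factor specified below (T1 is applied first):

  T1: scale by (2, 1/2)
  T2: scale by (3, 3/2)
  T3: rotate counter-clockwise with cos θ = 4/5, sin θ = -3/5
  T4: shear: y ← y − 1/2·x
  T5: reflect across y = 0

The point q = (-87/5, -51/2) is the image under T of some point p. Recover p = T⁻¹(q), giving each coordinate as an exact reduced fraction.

p = (-4, 4)

T1 = [2 0 0; 0 1/2 0; 0 0 1]
T2·T1 = [6 0 0; 0 3/4 0; 0 0 1]
T3·…·T1 = [24/5 9/20 0; -18/5 3/5 0; 0 0 1]
T4·…·T1 = [24/5 9/20 0; -6 3/8 0; 0 0 1]
T5·…·T1 = [24/5 9/20 0; 6 -3/8 0; 0 0 1]
det M = -9/2; M⁻¹ = [1/12 1/10 0; 4/3 -16/15 0; 0 0 1]
M⁻¹ · (-87/5, -51/2)ᵀ = (-4, 4)ᵀ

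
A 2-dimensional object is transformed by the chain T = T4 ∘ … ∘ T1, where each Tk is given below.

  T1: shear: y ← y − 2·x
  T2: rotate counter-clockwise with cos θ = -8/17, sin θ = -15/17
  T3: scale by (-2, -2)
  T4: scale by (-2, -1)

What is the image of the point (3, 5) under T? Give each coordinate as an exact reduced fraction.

T1 shear: y ← y − 2·x: (3, 5) → (3, -1)
T2 rotate counter-clockwise with cos θ = -8/17, sin θ = -15/17: (3, -1) → (-39/17, -37/17)
T3 scale by (-2, -2): (-39/17, -37/17) → (78/17, 74/17)
T4 scale by (-2, -1): (78/17, 74/17) → (-156/17, -74/17)

T(p) = (-156/17, -74/17)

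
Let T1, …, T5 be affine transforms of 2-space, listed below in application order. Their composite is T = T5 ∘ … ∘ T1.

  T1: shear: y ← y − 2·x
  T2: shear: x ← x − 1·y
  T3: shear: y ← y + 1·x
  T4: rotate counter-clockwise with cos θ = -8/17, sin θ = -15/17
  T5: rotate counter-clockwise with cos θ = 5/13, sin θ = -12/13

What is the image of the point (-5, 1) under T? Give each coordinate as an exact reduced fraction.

T(p) = (3625/221, 764/221)

T1 shear: y ← y − 2·x: (-5, 1) → (-5, 11)
T2 shear: x ← x − 1·y: (-5, 11) → (-16, 11)
T3 shear: y ← y + 1·x: (-16, 11) → (-16, -5)
T4 rotate counter-clockwise with cos θ = -8/17, sin θ = -15/17: (-16, -5) → (53/17, 280/17)
T5 rotate counter-clockwise with cos θ = 5/13, sin θ = -12/13: (53/17, 280/17) → (3625/221, 764/221)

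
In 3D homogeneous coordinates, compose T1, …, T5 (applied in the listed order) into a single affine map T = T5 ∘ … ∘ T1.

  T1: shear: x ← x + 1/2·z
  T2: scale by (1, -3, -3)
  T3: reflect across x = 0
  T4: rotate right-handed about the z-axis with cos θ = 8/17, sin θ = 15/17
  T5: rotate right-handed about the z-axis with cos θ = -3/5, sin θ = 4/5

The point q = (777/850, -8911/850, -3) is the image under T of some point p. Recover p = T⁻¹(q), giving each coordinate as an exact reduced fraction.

p = (-6/5, -7/2, 1)

T1 = [1 0 1/2 0; 0 1 0 0; 0 0 1 0; 0 0 0 1]
T2·T1 = [1 0 1/2 0; 0 -3 0 0; 0 0 -3 0; 0 0 0 1]
T3·…·T1 = [-1 0 -1/2 0; 0 -3 0 0; 0 0 -3 0; 0 0 0 1]
T4·…·T1 = [-8/17 45/17 -4/17 0; -15/17 -24/17 -15/34 0; 0 0 -3 0; 0 0 0 1]
T5·…·T1 = [84/85 -39/85 42/85 0; 13/85 252/85 13/170 0; 0 0 -3 0; 0 0 0 1]
det M = -9; M⁻¹ = [84/85 13/85 1/6 0; -13/255 28/85 0 0; 0 0 -1/3 0; 0 0 0 1]
M⁻¹ · (777/850, -8911/850, -3)ᵀ = (-6/5, -7/2, 1)ᵀ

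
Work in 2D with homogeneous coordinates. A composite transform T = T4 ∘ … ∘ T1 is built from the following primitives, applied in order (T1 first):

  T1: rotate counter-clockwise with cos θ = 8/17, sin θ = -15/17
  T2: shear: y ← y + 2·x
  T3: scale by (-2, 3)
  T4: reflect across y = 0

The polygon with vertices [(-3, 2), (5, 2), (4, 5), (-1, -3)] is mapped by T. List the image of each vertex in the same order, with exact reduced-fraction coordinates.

image vertices: (-12/17, -219/17), (-140/17, -243/17), (-214/17, -582/17), (106/17, 345/17)

T1 rotate counter-clockwise with cos θ = 8/17, sin θ = -15/17: (-3, 2) → (6/17, 61/17); (5, 2) → (70/17, -59/17); (4, 5) → (107/17, -20/17); (-1, -3) → (-53/17, -9/17)
T2 shear: y ← y + 2·x: (6/17, 61/17) → (6/17, 73/17); (70/17, -59/17) → (70/17, 81/17); (107/17, -20/17) → (107/17, 194/17); (-53/17, -9/17) → (-53/17, -115/17)
T3 scale by (-2, 3): (6/17, 73/17) → (-12/17, 219/17); (70/17, 81/17) → (-140/17, 243/17); (107/17, 194/17) → (-214/17, 582/17); (-53/17, -115/17) → (106/17, -345/17)
T4 reflect across y = 0: (-12/17, 219/17) → (-12/17, -219/17); (-140/17, 243/17) → (-140/17, -243/17); (-214/17, 582/17) → (-214/17, -582/17); (106/17, -345/17) → (106/17, 345/17)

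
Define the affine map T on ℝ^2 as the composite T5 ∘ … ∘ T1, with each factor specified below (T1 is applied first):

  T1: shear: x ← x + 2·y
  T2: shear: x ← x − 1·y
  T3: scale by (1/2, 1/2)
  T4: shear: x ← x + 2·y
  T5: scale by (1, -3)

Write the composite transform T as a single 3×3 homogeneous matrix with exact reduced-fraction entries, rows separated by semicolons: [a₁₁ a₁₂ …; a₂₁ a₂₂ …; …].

T1 = [1 2 0; 0 1 0; 0 0 1]
T2·T1 = [1 1 0; 0 1 0; 0 0 1]
T3·…·T1 = [1/2 1/2 0; 0 1/2 0; 0 0 1]
T4·…·T1 = [1/2 3/2 0; 0 1/2 0; 0 0 1]
T5·…·T1 = [1/2 3/2 0; 0 -3/2 0; 0 0 1]

T = [1/2 3/2 0; 0 -3/2 0; 0 0 1]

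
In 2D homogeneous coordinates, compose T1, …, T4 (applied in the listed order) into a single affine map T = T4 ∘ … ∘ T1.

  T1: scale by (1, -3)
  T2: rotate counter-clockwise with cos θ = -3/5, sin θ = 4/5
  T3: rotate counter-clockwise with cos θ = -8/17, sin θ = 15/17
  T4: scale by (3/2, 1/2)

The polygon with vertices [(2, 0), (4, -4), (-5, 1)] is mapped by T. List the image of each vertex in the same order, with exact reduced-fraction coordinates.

image vertices: (-108/85, -77/85), (234/17, -74/17), (-9/10, 29/10)

T1 scale by (1, -3): (2, 0) → (2, 0); (4, -4) → (4, 12); (-5, 1) → (-5, -3)
T2 rotate counter-clockwise with cos θ = -3/5, sin θ = 4/5: (2, 0) → (-6/5, 8/5); (4, 12) → (-12, -4); (-5, -3) → (27/5, -11/5)
T3 rotate counter-clockwise with cos θ = -8/17, sin θ = 15/17: (-6/5, 8/5) → (-72/85, -154/85); (-12, -4) → (156/17, -148/17); (27/5, -11/5) → (-3/5, 29/5)
T4 scale by (3/2, 1/2): (-72/85, -154/85) → (-108/85, -77/85); (156/17, -148/17) → (234/17, -74/17); (-3/5, 29/5) → (-9/10, 29/10)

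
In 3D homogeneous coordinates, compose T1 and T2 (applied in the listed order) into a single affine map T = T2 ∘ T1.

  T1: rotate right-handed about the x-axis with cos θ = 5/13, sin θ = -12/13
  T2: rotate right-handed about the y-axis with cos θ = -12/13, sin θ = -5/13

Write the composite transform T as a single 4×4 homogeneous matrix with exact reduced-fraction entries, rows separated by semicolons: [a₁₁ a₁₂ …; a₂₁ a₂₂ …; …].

T1 = [1 0 0 0; 0 5/13 12/13 0; 0 -12/13 5/13 0; 0 0 0 1]
T2·T1 = [-12/13 60/169 -25/169 0; 0 5/13 12/13 0; 5/13 144/169 -60/169 0; 0 0 0 1]

T = [-12/13 60/169 -25/169 0; 0 5/13 12/13 0; 5/13 144/169 -60/169 0; 0 0 0 1]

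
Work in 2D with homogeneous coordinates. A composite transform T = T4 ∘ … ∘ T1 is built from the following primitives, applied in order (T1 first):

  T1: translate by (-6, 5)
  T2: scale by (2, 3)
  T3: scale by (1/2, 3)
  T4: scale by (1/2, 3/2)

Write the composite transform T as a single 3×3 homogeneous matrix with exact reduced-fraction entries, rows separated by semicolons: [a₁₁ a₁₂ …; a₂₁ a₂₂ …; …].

T = [1/2 0 -3; 0 27/2 135/2; 0 0 1]

T1 = [1 0 -6; 0 1 5; 0 0 1]
T2·T1 = [2 0 -12; 0 3 15; 0 0 1]
T3·…·T1 = [1 0 -6; 0 9 45; 0 0 1]
T4·…·T1 = [1/2 0 -3; 0 27/2 135/2; 0 0 1]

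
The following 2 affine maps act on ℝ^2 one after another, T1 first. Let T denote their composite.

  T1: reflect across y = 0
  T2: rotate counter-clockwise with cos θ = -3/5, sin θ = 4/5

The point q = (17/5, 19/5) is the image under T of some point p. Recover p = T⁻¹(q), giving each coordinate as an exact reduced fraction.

p = (1, 5)

T1 = [1 0 0; 0 -1 0; 0 0 1]
T2·T1 = [-3/5 4/5 0; 4/5 3/5 0; 0 0 1]
det M = -1; M⁻¹ = [-3/5 4/5 0; 4/5 3/5 0; 0 0 1]
M⁻¹ · (17/5, 19/5)ᵀ = (1, 5)ᵀ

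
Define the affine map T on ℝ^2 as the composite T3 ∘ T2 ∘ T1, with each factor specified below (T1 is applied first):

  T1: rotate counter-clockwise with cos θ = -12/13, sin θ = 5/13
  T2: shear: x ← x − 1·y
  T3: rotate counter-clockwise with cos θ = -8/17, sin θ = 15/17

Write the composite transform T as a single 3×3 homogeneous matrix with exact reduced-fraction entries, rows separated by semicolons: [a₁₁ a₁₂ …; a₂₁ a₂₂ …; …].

T = [61/221 124/221 0; -295/221 201/221 0; 0 0 1]

T1 = [-12/13 -5/13 0; 5/13 -12/13 0; 0 0 1]
T2·T1 = [-17/13 7/13 0; 5/13 -12/13 0; 0 0 1]
T3·…·T1 = [61/221 124/221 0; -295/221 201/221 0; 0 0 1]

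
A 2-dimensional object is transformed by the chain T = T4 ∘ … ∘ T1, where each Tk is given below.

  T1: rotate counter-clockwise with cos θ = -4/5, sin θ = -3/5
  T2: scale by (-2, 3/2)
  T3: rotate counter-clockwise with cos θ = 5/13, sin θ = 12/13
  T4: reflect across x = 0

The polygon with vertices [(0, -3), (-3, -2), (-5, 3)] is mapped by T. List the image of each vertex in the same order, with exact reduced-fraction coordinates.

T1 rotate counter-clockwise with cos θ = -4/5, sin θ = -3/5: (0, -3) → (-9/5, 12/5); (-3, -2) → (6/5, 17/5); (-5, 3) → (29/5, 3/5)
T2 scale by (-2, 3/2): (-9/5, 12/5) → (18/5, 18/5); (6/5, 17/5) → (-12/5, 51/10); (29/5, 3/5) → (-58/5, 9/10)
T3 rotate counter-clockwise with cos θ = 5/13, sin θ = 12/13: (18/5, 18/5) → (-126/65, 306/65); (-12/5, 51/10) → (-366/65, -33/130); (-58/5, 9/10) → (-344/65, -1347/130)
T4 reflect across x = 0: (-126/65, 306/65) → (126/65, 306/65); (-366/65, -33/130) → (366/65, -33/130); (-344/65, -1347/130) → (344/65, -1347/130)

image vertices: (126/65, 306/65), (366/65, -33/130), (344/65, -1347/130)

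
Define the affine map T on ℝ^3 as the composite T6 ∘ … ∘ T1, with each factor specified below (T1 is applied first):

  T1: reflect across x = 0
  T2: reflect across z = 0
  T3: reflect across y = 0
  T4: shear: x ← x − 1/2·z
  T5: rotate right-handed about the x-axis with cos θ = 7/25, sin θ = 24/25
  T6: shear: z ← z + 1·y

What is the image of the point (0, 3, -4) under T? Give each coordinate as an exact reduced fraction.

T1 reflect across x = 0: (0, 3, -4) → (0, 3, -4)
T2 reflect across z = 0: (0, 3, -4) → (0, 3, 4)
T3 reflect across y = 0: (0, 3, 4) → (0, -3, 4)
T4 shear: x ← x − 1/2·z: (0, -3, 4) → (-2, -3, 4)
T5 rotate right-handed about the x-axis with cos θ = 7/25, sin θ = 24/25: (-2, -3, 4) → (-2, -117/25, -44/25)
T6 shear: z ← z + 1·y: (-2, -117/25, -44/25) → (-2, -117/25, -161/25)

T(p) = (-2, -117/25, -161/25)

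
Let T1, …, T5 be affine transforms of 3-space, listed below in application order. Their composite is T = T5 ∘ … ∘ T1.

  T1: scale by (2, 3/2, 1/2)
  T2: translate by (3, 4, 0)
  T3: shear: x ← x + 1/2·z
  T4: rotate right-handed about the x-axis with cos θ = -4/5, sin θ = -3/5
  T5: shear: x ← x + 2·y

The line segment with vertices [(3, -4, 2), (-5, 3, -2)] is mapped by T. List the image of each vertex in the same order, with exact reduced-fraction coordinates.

T1 scale by (2, 3/2, 1/2): (3, -4, 2) → (6, -6, 1); (-5, 3, -2) → (-10, 9/2, -1)
T2 translate by (3, 4, 0): (6, -6, 1) → (9, -2, 1); (-10, 9/2, -1) → (-7, 17/2, -1)
T3 shear: x ← x + 1/2·z: (9, -2, 1) → (19/2, -2, 1); (-7, 17/2, -1) → (-15/2, 17/2, -1)
T4 rotate right-handed about the x-axis with cos θ = -4/5, sin θ = -3/5: (19/2, -2, 1) → (19/2, 11/5, 2/5); (-15/2, 17/2, -1) → (-15/2, -37/5, -43/10)
T5 shear: x ← x + 2·y: (19/2, 11/5, 2/5) → (139/10, 11/5, 2/5); (-15/2, -37/5, -43/10) → (-223/10, -37/5, -43/10)

image vertices: (139/10, 11/5, 2/5), (-223/10, -37/5, -43/10)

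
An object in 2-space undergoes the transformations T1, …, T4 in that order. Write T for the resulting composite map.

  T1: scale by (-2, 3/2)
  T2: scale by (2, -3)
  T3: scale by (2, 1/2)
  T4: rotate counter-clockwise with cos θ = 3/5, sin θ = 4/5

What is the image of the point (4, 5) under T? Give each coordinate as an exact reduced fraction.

T1 scale by (-2, 3/2): (4, 5) → (-8, 15/2)
T2 scale by (2, -3): (-8, 15/2) → (-16, -45/2)
T3 scale by (2, 1/2): (-16, -45/2) → (-32, -45/4)
T4 rotate counter-clockwise with cos θ = 3/5, sin θ = 4/5: (-32, -45/4) → (-51/5, -647/20)

T(p) = (-51/5, -647/20)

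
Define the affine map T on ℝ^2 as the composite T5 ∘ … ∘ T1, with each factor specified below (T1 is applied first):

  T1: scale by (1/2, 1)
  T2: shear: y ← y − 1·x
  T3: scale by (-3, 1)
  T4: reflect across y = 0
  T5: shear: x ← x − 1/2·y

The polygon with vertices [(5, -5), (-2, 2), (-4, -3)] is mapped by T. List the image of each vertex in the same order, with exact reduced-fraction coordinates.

T1 scale by (1/2, 1): (5, -5) → (5/2, -5); (-2, 2) → (-1, 2); (-4, -3) → (-2, -3)
T2 shear: y ← y − 1·x: (5/2, -5) → (5/2, -15/2); (-1, 2) → (-1, 3); (-2, -3) → (-2, -1)
T3 scale by (-3, 1): (5/2, -15/2) → (-15/2, -15/2); (-1, 3) → (3, 3); (-2, -1) → (6, -1)
T4 reflect across y = 0: (-15/2, -15/2) → (-15/2, 15/2); (3, 3) → (3, -3); (6, -1) → (6, 1)
T5 shear: x ← x − 1/2·y: (-15/2, 15/2) → (-45/4, 15/2); (3, -3) → (9/2, -3); (6, 1) → (11/2, 1)

image vertices: (-45/4, 15/2), (9/2, -3), (11/2, 1)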